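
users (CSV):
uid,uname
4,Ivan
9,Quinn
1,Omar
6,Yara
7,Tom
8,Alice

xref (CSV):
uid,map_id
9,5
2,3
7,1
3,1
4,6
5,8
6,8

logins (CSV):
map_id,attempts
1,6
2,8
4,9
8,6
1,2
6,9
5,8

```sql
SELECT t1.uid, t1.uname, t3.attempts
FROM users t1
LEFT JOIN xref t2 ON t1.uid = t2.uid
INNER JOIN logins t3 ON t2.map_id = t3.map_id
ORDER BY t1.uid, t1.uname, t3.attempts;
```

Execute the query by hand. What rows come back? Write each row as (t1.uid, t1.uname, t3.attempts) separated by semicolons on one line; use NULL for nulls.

(4, Ivan, 9); (6, Yara, 6); (7, Tom, 2); (7, Tom, 6); (9, Quinn, 8)

Evaluate left to right. First `users t1 LEFT JOIN xref t2` on uid: 6 row(s).
Then INNER JOIN `logins t3` on map_id: keep only rows whose t2.map_id appears in t3.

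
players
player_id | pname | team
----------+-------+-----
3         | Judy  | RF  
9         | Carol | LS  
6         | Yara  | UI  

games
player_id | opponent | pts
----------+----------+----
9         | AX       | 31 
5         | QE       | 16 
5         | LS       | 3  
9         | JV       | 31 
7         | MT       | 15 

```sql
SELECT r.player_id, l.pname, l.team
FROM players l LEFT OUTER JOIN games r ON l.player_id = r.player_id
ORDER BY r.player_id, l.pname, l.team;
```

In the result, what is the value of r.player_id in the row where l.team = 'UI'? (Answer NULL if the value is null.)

NULL

LEFT JOIN keeps every row from `players`; unmatched rows get NULL for `games`'s columns.
Matching on l.player_id = r.player_id.
- l (player_id=3) has no partner → padded with NULL.
- l (player_id=9) pairs with 2 row(s) of r.
- l (player_id=6) has no partner → padded with NULL.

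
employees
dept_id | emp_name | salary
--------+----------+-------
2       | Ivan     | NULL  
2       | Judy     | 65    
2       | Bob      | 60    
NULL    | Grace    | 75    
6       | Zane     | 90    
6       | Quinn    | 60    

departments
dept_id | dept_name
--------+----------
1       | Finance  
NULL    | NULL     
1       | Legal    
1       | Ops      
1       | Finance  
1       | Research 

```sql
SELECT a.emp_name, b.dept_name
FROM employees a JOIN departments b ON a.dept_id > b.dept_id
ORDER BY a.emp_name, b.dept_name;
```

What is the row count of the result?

25

INNER JOIN keeps only pairs where the ON condition holds.
Matching on a.dept_id > b.dept_id. A NULL in a compared column never satisfies the condition.
- a (dept_id=2) pairs with 5 row(s) of b.
- a (dept_id=2) pairs with 5 row(s) of b.
- a (dept_id=2) pairs with 5 row(s) of b.
- a (dept_id=NULL) has no partner → excluded.
- a (dept_id=6) pairs with 5 row(s) of b.
- a (dept_id=6) pairs with 5 row(s) of b.
Total: 25 rows.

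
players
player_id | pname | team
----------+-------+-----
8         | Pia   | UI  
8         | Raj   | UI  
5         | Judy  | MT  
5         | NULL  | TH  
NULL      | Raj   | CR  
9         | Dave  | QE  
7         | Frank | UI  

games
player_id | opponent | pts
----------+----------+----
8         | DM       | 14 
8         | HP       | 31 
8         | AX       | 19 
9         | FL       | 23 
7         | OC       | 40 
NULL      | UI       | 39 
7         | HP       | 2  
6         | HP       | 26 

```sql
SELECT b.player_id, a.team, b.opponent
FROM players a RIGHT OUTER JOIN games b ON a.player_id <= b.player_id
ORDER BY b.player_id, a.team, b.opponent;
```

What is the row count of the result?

RIGHT JOIN keeps every row from `games`; unmatched rows get NULL for `players`'s columns.
Matching on a.player_id <= b.player_id. A NULL in a compared column never satisfies the condition.
- a[0] player_id=8 → 4 match(es) in b → 4 row(s).
- a[1] player_id=8 → 4 match(es) in b → 4 row(s).
- a[2] player_id=5 → 7 match(es) in b → 7 row(s).
- a[3] player_id=5 → 7 match(es) in b → 7 row(s).
- a[4] player_id=NULL → no match.
- a[5] player_id=9 → 1 match(es) in b → 1 row(s).
- a[6] player_id=7 → 6 match(es) in b → 6 row(s).
- 1 b row(s) had no a match → kept, a columns NULL.
Total: 29 matched + 1 padded = 30 rows.

30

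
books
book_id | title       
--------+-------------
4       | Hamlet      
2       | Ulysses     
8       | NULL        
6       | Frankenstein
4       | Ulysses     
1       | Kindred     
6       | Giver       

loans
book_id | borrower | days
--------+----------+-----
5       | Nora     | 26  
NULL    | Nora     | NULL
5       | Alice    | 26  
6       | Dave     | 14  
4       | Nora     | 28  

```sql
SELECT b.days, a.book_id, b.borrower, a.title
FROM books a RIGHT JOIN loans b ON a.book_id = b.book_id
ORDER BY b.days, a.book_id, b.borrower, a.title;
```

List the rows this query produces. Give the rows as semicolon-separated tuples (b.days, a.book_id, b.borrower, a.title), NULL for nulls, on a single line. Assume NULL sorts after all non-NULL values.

RIGHT JOIN keeps every row from `loans`; unmatched rows get NULL for `books`'s columns.
Matching on a.book_id = b.book_id. A NULL in a compared column never satisfies the condition.
- a row (book_id=4): matches 1 b row(s) → 1 output row(s).
- a row (book_id=2): no match.
- a row (book_id=8): no match.
- a row (book_id=6): matches 1 b row(s) → 1 output row(s).
- a row (book_id=4): matches 1 b row(s) → 1 output row(s).
- a row (book_id=1): no match.
- a row (book_id=6): matches 1 b row(s) → 1 output row(s).
- 3 b row(s) had no a match → kept, a columns NULL.
After projecting and ordering:
b.days | a.book_id | b.borrower | a.title
14 | 6 | Dave | Frankenstein
14 | 6 | Dave | Giver
26 | NULL | Alice | NULL
26 | NULL | Nora | NULL
28 | 4 | Nora | Hamlet
28 | 4 | Nora | Ulysses
NULL | NULL | Nora | NULL

(14, 6, Dave, Frankenstein); (14, 6, Dave, Giver); (26, NULL, Alice, NULL); (26, NULL, Nora, NULL); (28, 4, Nora, Hamlet); (28, 4, Nora, Ulysses); (NULL, NULL, Nora, NULL)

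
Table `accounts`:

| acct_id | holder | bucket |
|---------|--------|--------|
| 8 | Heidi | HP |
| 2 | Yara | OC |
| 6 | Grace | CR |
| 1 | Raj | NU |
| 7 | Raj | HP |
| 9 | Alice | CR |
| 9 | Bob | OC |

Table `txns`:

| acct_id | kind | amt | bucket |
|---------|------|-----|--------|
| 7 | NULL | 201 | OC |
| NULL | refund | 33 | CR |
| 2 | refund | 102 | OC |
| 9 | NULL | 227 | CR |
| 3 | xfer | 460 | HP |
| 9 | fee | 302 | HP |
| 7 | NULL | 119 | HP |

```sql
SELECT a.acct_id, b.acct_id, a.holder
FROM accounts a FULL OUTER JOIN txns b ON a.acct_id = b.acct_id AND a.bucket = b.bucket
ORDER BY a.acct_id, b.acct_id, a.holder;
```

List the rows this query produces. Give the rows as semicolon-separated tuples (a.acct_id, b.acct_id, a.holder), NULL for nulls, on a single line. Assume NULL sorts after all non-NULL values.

(1, NULL, Raj); (2, 2, Yara); (6, NULL, Grace); (7, 7, Raj); (8, NULL, Heidi); (9, 9, Alice); (9, NULL, Bob); (NULL, 3, NULL); (NULL, 7, NULL); (NULL, 9, NULL); (NULL, NULL, NULL)

FULL OUTER JOIN keeps every row from both sides; unmatched rows get NULL for the other side's columns.
Matching on a.acct_id = b.acct_id AND a.bucket = b.bucket. A NULL in a compared column never satisfies the condition.
Matched pairs: 3; unmatched a rows kept: 4; unmatched b rows kept: 4.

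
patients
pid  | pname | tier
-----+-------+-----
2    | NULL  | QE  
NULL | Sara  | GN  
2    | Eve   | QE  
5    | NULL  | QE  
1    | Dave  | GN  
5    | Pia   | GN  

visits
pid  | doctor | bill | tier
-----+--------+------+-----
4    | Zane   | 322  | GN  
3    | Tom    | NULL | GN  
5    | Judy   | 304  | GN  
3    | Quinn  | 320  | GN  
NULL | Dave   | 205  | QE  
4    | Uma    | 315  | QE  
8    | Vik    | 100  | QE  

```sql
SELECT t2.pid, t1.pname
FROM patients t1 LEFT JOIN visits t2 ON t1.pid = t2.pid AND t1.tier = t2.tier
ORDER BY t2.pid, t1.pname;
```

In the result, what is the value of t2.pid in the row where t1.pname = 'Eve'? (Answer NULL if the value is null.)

LEFT JOIN keeps every row from `patients`; unmatched rows get NULL for `visits`'s columns.
Matching on t1.pid = t2.pid AND t1.tier = t2.tier. A NULL in a compared column never satisfies the condition.
- t1 (pid=2, tier=QE) has no partner → padded with NULL.
- t1 (pid=NULL, tier=GN) has no partner → padded with NULL.
- t1 (pid=2, tier=QE) has no partner → padded with NULL.
- t1 (pid=5, tier=QE) has no partner → padded with NULL.
- t1 (pid=1, tier=GN) has no partner → padded with NULL.
- t1 (pid=5, tier=GN) pairs with 1 row(s) of t2.

NULL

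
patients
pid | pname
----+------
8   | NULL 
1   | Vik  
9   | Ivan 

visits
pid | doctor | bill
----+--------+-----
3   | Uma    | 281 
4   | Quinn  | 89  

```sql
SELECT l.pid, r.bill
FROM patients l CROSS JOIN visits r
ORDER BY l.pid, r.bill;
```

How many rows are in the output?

CROSS JOIN pairs every row of `patients` with every row of `visits`: 3 × 2 = 6 rows.

6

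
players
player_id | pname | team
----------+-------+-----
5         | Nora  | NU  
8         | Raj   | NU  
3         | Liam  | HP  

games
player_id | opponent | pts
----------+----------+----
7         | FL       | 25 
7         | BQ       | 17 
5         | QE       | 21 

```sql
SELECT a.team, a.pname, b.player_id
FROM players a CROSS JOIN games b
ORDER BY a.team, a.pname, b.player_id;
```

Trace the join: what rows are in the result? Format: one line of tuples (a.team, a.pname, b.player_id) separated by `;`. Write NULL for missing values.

(HP, Liam, 5); (HP, Liam, 7); (HP, Liam, 7); (NU, Nora, 5); (NU, Nora, 7); (NU, Nora, 7); (NU, Raj, 5); (NU, Raj, 7); (NU, Raj, 7)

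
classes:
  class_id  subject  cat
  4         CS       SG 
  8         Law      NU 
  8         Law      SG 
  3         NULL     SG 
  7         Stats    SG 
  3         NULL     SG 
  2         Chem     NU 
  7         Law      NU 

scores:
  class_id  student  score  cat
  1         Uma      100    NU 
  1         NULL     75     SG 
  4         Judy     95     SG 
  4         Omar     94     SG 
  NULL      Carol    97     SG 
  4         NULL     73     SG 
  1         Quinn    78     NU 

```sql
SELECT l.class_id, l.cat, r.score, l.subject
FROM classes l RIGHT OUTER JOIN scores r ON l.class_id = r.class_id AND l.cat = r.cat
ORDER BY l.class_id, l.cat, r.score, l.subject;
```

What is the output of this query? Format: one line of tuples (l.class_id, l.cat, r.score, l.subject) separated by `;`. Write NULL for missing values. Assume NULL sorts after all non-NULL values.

(4, SG, 73, CS); (4, SG, 94, CS); (4, SG, 95, CS); (NULL, NULL, 75, NULL); (NULL, NULL, 78, NULL); (NULL, NULL, 97, NULL); (NULL, NULL, 100, NULL)

RIGHT JOIN keeps every row from `scores`; unmatched rows get NULL for `classes`'s columns.
Matching on l.class_id = r.class_id AND l.cat = r.cat. A NULL in a compared column never satisfies the condition.
- l[0] class_id=4, cat=SG → 3 match(es) in r → 3 row(s).
- l[1] class_id=8, cat=NU → no match.
- l[2] class_id=8, cat=SG → no match.
- l[3] class_id=3, cat=SG → no match.
- l[4] class_id=7, cat=SG → no match.
- l[5] class_id=3, cat=SG → no match.
- l[6] class_id=2, cat=NU → no match.
- l[7] class_id=7, cat=NU → no match.
- 4 r row(s) had no l match → kept, l columns NULL.
After projecting and ordering:
l.class_id | l.cat | r.score | l.subject
4 | SG | 73 | CS
4 | SG | 94 | CS
4 | SG | 95 | CS
NULL | NULL | 75 | NULL
NULL | NULL | 78 | NULL
NULL | NULL | 97 | NULL
NULL | NULL | 100 | NULL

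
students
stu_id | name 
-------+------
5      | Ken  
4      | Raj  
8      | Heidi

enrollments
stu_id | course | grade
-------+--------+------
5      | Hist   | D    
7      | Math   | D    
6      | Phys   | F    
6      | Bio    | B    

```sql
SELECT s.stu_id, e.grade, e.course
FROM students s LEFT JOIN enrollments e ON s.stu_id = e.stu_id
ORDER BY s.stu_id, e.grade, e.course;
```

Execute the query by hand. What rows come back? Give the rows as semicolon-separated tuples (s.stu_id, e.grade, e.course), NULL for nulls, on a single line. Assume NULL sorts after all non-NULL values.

LEFT JOIN keeps every row from `students`; unmatched rows get NULL for `enrollments`'s columns.
Matching on s.stu_id = e.stu_id.
- s (stu_id=5) pairs with 1 row(s) of e.
- s (stu_id=4) has no partner → padded with NULL.
- s (stu_id=8) has no partner → padded with NULL.
After projecting and ordering:
s.stu_id | e.grade | e.course
4 | NULL | NULL
5 | D | Hist
8 | NULL | NULL

(4, NULL, NULL); (5, D, Hist); (8, NULL, NULL)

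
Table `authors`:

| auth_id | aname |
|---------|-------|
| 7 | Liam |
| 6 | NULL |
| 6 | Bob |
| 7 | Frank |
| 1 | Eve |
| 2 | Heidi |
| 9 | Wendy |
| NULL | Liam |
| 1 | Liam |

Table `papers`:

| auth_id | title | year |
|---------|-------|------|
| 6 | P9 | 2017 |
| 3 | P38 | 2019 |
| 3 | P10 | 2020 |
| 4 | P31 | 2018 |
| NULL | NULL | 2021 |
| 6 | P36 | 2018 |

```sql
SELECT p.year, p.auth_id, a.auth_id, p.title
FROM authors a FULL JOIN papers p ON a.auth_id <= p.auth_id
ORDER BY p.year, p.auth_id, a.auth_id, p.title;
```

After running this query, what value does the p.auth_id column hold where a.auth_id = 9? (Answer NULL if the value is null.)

NULL

FULL OUTER JOIN keeps every row from both sides; unmatched rows get NULL for the other side's columns.
Matching on a.auth_id <= p.auth_id. A NULL in a compared column never satisfies the condition.
Matched pairs: 19; unmatched a rows kept: 4; unmatched p rows kept: 1.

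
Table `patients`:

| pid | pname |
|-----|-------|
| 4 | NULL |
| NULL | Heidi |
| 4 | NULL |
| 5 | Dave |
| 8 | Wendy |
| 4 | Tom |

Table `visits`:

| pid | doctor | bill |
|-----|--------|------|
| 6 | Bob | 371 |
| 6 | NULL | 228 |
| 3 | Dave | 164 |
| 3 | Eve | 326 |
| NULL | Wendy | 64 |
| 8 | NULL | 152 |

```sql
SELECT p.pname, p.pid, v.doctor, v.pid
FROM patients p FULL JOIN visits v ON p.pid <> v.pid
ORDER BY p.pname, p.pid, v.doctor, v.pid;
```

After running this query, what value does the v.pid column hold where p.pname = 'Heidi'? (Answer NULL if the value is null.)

NULL

FULL OUTER JOIN keeps every row from both sides; unmatched rows get NULL for the other side's columns.
Matching on p.pid <> v.pid. A NULL in a compared column never satisfies the condition.
- p[0] pid=4 → 5 match(es) in v → 5 row(s).
- p[1] pid=NULL → no match; kept with NULLs on the v side.
- p[2] pid=4 → 5 match(es) in v → 5 row(s).
- p[3] pid=5 → 5 match(es) in v → 5 row(s).
- p[4] pid=8 → 4 match(es) in v → 4 row(s).
- p[5] pid=4 → 5 match(es) in v → 5 row(s).
- plus 1 unmatched v row(s), each kept with NULL p columns.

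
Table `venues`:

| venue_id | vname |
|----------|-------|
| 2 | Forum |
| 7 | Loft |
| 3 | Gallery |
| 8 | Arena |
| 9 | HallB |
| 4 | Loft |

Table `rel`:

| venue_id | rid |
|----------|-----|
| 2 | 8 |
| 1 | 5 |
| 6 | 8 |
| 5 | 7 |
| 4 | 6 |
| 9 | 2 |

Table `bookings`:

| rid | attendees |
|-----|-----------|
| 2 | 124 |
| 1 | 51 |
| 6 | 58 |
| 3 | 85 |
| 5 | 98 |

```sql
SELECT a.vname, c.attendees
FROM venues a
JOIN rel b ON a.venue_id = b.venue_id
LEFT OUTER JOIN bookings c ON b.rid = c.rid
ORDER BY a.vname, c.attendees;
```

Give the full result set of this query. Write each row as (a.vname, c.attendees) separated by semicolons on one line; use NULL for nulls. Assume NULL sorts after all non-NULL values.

(Forum, NULL); (HallB, 124); (Loft, 58)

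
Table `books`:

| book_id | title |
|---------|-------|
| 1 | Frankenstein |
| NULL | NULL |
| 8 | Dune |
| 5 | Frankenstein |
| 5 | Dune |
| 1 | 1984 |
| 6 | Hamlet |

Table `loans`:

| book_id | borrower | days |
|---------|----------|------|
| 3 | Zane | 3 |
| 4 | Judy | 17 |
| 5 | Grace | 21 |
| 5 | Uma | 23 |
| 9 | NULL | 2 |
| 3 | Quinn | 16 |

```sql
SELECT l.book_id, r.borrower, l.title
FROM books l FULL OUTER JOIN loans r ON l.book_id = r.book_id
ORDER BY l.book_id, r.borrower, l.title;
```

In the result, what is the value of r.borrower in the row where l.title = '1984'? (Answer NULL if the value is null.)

NULL

FULL OUTER JOIN keeps every row from both sides; unmatched rows get NULL for the other side's columns.
Matching on l.book_id = r.book_id. A NULL in a compared column never satisfies the condition.
- l[0] book_id=1 → no match; kept with NULLs on the r side.
- l[1] book_id=NULL → no match; kept with NULLs on the r side.
- l[2] book_id=8 → no match; kept with NULLs on the r side.
- l[3] book_id=5 → 2 match(es) in r → 2 row(s).
- l[4] book_id=5 → 2 match(es) in r → 2 row(s).
- l[5] book_id=1 → no match; kept with NULLs on the r side.
- l[6] book_id=6 → no match; kept with NULLs on the r side.
- 4 r row(s) had no l match → kept, l columns NULL.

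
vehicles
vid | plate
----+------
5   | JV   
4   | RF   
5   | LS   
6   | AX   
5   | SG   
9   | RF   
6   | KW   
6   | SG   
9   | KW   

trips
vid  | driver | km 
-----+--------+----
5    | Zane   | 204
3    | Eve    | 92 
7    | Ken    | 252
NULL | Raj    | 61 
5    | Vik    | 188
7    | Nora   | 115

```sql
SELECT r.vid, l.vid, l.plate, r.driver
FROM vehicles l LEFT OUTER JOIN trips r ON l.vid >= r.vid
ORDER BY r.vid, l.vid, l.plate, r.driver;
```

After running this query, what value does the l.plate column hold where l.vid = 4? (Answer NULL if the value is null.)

RF

LEFT JOIN keeps every row from `vehicles`; unmatched rows get NULL for `trips`'s columns.
Matching on l.vid >= r.vid. A NULL in a compared column never satisfies the condition.
- l row (vid=5): matches 3 r row(s) → 3 output row(s).
- l row (vid=4): matches 1 r row(s) → 1 output row(s).
- l row (vid=5): matches 3 r row(s) → 3 output row(s).
- l row (vid=6): matches 3 r row(s) → 3 output row(s).
- l row (vid=5): matches 3 r row(s) → 3 output row(s).
- l row (vid=9): matches 5 r row(s) → 5 output row(s).
- l row (vid=6): matches 3 r row(s) → 3 output row(s).
- l row (vid=6): matches 3 r row(s) → 3 output row(s).
- l row (vid=9): matches 5 r row(s) → 5 output row(s).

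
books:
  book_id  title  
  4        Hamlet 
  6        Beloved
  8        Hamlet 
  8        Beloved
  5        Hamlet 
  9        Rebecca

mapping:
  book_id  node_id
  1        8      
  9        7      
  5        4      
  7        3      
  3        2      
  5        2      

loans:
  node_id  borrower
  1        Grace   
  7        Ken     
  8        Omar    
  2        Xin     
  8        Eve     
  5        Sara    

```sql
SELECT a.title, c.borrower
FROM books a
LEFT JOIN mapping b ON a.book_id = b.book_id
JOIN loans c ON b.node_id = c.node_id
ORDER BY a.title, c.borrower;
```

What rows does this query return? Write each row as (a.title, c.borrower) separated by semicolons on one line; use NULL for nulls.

(Hamlet, Xin); (Rebecca, Ken)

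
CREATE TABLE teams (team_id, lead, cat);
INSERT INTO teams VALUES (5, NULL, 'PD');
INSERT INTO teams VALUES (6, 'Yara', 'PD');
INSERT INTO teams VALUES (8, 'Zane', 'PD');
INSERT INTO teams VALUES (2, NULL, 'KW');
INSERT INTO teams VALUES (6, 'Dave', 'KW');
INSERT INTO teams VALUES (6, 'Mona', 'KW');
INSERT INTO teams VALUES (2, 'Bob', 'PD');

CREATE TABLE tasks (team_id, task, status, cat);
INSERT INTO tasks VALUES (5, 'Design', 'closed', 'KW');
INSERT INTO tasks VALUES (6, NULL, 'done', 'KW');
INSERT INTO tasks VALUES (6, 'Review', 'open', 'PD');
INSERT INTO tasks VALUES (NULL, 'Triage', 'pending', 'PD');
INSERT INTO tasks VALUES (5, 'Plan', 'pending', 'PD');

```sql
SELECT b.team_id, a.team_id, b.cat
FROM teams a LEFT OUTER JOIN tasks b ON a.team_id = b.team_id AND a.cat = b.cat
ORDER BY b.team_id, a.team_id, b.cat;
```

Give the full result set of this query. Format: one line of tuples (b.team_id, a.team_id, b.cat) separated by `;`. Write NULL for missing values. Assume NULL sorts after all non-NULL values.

(5, 5, PD); (6, 6, KW); (6, 6, KW); (6, 6, PD); (NULL, 2, NULL); (NULL, 2, NULL); (NULL, 8, NULL)

LEFT JOIN keeps every row from `teams`; unmatched rows get NULL for `tasks`'s columns.
Matching on a.team_id = b.team_id AND a.cat = b.cat. A NULL in a compared column never satisfies the condition.
Matched pairs: 4; unmatched a rows kept: 3.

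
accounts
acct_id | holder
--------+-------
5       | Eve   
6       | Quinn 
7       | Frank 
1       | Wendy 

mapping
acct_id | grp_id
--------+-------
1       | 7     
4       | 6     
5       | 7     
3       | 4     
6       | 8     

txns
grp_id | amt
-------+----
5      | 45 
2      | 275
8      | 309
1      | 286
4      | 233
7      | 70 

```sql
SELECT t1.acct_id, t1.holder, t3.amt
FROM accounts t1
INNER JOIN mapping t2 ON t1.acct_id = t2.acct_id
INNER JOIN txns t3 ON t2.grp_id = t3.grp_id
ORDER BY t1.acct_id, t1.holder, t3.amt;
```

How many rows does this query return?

Step 1 — t1 INNER JOIN t2 on acct_id → 3 row(s).
Then INNER JOIN `txns t3` on grp_id: keep only rows whose t2.grp_id appears in t3.
Result: 3 row(s).

3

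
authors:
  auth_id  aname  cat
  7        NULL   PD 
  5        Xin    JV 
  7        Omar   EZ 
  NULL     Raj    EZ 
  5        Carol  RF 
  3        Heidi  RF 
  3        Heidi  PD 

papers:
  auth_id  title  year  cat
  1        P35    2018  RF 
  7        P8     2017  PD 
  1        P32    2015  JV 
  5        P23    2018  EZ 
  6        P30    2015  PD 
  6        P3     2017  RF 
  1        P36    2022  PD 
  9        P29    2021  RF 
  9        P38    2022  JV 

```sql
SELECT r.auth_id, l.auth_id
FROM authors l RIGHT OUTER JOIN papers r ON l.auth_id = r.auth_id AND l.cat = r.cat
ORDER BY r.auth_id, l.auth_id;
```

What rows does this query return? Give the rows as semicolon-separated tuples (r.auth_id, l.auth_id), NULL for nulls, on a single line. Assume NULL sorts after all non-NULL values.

RIGHT JOIN keeps every row from `papers`; unmatched rows get NULL for `authors`'s columns.
Matching on l.auth_id = r.auth_id AND l.cat = r.cat. A NULL in a compared column never satisfies the condition.
Matched pairs: 1; unmatched r rows kept: 8.

(1, NULL); (1, NULL); (1, NULL); (5, NULL); (6, NULL); (6, NULL); (7, 7); (9, NULL); (9, NULL)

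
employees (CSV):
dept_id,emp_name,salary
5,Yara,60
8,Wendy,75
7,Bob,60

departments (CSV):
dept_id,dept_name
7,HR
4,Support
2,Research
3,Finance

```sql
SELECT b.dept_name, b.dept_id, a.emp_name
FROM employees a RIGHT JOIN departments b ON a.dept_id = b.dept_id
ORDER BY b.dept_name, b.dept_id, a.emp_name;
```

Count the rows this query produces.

4

RIGHT JOIN keeps every row from `departments`; unmatched rows get NULL for `employees`'s columns.
Matching on a.dept_id = b.dept_id.
- a row (dept_id=5): no match.
- a row (dept_id=8): no match.
- a row (dept_id=7): matches 1 b row(s) → 1 output row(s).
- 3 row(s) from b found no a partner → padded with NULL.
Total: 1 matched + 3 padded = 4 rows.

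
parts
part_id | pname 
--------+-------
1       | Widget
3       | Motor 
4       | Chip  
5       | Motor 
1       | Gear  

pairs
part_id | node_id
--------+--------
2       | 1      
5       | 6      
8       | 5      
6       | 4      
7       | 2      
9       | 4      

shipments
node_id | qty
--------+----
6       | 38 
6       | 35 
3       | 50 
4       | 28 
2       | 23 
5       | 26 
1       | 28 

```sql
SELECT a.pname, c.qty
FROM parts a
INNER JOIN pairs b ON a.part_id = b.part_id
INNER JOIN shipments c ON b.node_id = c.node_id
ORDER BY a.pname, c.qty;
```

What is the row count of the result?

Step 1 — a INNER JOIN b on part_id → 1 row(s).
Then INNER JOIN `shipments c` on node_id: keep only rows whose b.node_id appears in c.
Result: 2 row(s).

2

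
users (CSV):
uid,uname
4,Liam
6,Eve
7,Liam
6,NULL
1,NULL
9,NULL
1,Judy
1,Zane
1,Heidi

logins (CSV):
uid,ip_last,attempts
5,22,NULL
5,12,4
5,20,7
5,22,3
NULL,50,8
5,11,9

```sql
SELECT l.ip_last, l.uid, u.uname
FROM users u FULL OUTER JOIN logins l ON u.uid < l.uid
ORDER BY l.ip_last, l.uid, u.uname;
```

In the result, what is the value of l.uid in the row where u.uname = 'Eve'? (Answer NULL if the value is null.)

FULL OUTER JOIN keeps every row from both sides; unmatched rows get NULL for the other side's columns.
Matching on u.uid < l.uid. A NULL in a compared column never satisfies the condition.
- u[0] uid=4 → 5 match(es) in l → 5 row(s).
- u[1] uid=6 → no match; kept with NULLs on the l side.
- u[2] uid=7 → no match; kept with NULLs on the l side.
- u[3] uid=6 → no match; kept with NULLs on the l side.
- u[4] uid=1 → 5 match(es) in l → 5 row(s).
- u[5] uid=9 → no match; kept with NULLs on the l side.
- u[6] uid=1 → 5 match(es) in l → 5 row(s).
- u[7] uid=1 → 5 match(es) in l → 5 row(s).
- u[8] uid=1 → 5 match(es) in l → 5 row(s).
- plus 1 unmatched l row(s), each kept with NULL u columns.

NULL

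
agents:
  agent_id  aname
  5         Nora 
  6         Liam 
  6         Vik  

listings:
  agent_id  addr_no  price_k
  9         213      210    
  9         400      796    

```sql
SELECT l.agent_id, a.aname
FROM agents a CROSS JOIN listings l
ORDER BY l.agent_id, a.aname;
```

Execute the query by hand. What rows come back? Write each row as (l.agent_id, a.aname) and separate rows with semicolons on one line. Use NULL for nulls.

(9, Liam); (9, Liam); (9, Nora); (9, Nora); (9, Vik); (9, Vik)

CROSS JOIN pairs every row of `agents` with every row of `listings`: 3 × 2 = 6 rows.
After projecting and ordering:
l.agent_id | a.aname
9 | Liam
9 | Liam
9 | Nora
9 | Nora
9 | Vik
9 | Vik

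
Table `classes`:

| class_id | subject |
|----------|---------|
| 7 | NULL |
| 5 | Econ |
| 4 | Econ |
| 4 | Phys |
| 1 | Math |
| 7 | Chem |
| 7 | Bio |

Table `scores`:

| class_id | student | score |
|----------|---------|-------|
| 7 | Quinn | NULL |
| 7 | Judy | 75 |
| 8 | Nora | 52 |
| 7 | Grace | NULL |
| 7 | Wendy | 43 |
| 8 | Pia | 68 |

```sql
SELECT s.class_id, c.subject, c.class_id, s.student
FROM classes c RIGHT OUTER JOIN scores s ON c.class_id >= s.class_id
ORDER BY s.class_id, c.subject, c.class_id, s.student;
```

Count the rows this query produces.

14

RIGHT JOIN keeps every row from `scores`; unmatched rows get NULL for `classes`'s columns.
Matching on c.class_id >= s.class_id.
Matched pairs: 12; unmatched s rows kept: 2.
Total: 12 matched + 2 padded = 14 rows.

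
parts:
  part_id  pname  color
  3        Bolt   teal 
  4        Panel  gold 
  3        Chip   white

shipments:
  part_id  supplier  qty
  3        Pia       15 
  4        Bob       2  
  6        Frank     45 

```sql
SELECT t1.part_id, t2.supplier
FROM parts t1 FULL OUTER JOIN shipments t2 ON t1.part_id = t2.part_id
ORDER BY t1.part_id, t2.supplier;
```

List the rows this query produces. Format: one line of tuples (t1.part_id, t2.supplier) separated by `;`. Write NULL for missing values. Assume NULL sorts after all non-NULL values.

FULL OUTER JOIN keeps every row from both sides; unmatched rows get NULL for the other side's columns.
Matching on t1.part_id = t2.part_id.
- t1[0] part_id=3 → 1 match(es) in t2 → 1 row(s).
- t1[1] part_id=4 → 1 match(es) in t2 → 1 row(s).
- t1[2] part_id=3 → 1 match(es) in t2 → 1 row(s).
- 1 row(s) from t2 found no t1 partner → padded with NULL.
After projecting and ordering:
t1.part_id | t2.supplier
3 | Pia
3 | Pia
4 | Bob
NULL | Frank

(3, Pia); (3, Pia); (4, Bob); (NULL, Frank)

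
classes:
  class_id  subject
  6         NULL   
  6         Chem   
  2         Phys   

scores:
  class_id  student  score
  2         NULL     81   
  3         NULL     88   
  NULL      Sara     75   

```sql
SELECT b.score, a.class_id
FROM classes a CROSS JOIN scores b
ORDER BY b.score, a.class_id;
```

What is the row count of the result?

9

CROSS JOIN pairs every row of `classes` with every row of `scores`: 3 × 3 = 9 rows.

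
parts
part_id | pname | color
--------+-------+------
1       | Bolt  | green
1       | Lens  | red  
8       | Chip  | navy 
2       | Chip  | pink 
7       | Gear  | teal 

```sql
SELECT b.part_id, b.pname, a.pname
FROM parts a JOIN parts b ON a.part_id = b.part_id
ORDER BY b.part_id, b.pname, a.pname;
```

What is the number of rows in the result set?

INNER JOIN keeps only pairs where the ON condition holds.
Matching on a.part_id = b.part_id.
- a row (part_id=1): matches 2 b row(s) → 2 output row(s).
- a row (part_id=1): matches 2 b row(s) → 2 output row(s).
- a row (part_id=8): matches 1 b row(s) → 1 output row(s).
- a row (part_id=2): matches 1 b row(s) → 1 output row(s).
- a row (part_id=7): matches 1 b row(s) → 1 output row(s).
Total: 7 rows.

7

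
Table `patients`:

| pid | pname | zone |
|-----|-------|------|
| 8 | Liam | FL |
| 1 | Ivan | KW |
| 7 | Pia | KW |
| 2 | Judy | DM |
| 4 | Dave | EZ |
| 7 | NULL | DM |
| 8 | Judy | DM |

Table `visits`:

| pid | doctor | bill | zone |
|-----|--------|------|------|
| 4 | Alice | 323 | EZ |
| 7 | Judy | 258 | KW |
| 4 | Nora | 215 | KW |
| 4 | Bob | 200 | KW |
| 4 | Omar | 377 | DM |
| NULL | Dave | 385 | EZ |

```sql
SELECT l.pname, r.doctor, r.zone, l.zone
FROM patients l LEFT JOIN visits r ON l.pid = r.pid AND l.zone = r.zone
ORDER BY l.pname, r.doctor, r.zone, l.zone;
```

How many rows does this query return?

LEFT JOIN keeps every row from `patients`; unmatched rows get NULL for `visits`'s columns.
Matching on l.pid = r.pid AND l.zone = r.zone. A NULL in a compared column never satisfies the condition.
- l (pid=8, zone=FL) has no partner → padded with NULL.
- l (pid=1, zone=KW) has no partner → padded with NULL.
- l (pid=7, zone=KW) pairs with 1 row(s) of r.
- l (pid=2, zone=DM) has no partner → padded with NULL.
- l (pid=4, zone=EZ) pairs with 1 row(s) of r.
- l (pid=7, zone=DM) has no partner → padded with NULL.
- l (pid=8, zone=DM) has no partner → padded with NULL.
Total: 2 matched + 5 padded = 7 rows.

7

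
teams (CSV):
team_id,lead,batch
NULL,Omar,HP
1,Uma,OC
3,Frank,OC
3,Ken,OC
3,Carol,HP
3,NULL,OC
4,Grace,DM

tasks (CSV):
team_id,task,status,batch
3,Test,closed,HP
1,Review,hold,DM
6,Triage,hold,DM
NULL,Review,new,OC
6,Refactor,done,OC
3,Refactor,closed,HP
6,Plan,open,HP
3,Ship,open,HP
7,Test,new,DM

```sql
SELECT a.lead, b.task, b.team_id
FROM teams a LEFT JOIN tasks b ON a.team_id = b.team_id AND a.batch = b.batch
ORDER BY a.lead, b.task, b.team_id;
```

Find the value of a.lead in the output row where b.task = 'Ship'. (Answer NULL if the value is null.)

LEFT JOIN keeps every row from `teams`; unmatched rows get NULL for `tasks`'s columns.
Matching on a.team_id = b.team_id AND a.batch = b.batch. A NULL in a compared column never satisfies the condition.
- a (team_id=NULL, batch=HP) has no partner → padded with NULL.
- a (team_id=1, batch=OC) has no partner → padded with NULL.
- a (team_id=3, batch=OC) has no partner → padded with NULL.
- a (team_id=3, batch=OC) has no partner → padded with NULL.
- a (team_id=3, batch=HP) pairs with 3 row(s) of b.
- a (team_id=3, batch=OC) has no partner → padded with NULL.
- a (team_id=4, batch=DM) has no partner → padded with NULL.

Carol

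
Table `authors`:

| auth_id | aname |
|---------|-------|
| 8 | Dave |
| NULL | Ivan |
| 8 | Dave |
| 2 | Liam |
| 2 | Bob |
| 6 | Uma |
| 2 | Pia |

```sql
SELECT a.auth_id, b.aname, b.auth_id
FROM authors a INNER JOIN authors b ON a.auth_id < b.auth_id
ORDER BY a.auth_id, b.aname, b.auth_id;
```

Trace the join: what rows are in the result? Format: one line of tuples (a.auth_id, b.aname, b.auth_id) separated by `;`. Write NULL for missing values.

INNER JOIN keeps only pairs where the ON condition holds.
Matching on a.auth_id < b.auth_id. A NULL in a compared column never satisfies the condition.
- auth_id=8: no matching b row, dropped.
- auth_id=NULL: no matching b row, dropped.
- auth_id=8: no matching b row, dropped.
- auth_id=2: 3 matching b row(s), so 3 row(s) emitted.
- auth_id=2: 3 matching b row(s), so 3 row(s) emitted.
- auth_id=6: 2 matching b row(s), so 2 row(s) emitted.
- auth_id=2: 3 matching b row(s), so 3 row(s) emitted.

(2, Dave, 8); (2, Dave, 8); (2, Dave, 8); (2, Dave, 8); (2, Dave, 8); (2, Dave, 8); (2, Uma, 6); (2, Uma, 6); (2, Uma, 6); (6, Dave, 8); (6, Dave, 8)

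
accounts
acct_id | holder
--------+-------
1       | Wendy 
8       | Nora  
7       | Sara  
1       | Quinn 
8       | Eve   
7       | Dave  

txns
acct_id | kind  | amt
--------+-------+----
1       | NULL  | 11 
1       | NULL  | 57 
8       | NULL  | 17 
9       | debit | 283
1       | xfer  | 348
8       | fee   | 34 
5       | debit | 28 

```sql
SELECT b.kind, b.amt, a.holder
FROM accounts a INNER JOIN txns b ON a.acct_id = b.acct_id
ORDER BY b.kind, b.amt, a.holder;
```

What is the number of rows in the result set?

10

INNER JOIN keeps only pairs where the ON condition holds.
Matching on a.acct_id = b.acct_id.
Matched pairs: 10.
Total: 10 rows.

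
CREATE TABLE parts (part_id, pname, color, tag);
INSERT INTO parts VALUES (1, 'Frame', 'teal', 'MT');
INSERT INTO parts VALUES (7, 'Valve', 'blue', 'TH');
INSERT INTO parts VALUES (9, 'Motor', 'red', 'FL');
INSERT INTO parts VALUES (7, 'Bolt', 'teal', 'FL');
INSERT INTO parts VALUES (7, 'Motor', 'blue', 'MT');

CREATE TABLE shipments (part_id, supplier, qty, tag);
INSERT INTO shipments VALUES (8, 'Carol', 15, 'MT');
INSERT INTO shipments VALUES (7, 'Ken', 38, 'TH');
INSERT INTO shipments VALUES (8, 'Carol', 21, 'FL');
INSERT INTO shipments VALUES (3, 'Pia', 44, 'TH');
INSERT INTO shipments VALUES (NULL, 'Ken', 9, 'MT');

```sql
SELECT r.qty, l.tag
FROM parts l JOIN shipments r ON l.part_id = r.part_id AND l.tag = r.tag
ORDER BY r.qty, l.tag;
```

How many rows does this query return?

1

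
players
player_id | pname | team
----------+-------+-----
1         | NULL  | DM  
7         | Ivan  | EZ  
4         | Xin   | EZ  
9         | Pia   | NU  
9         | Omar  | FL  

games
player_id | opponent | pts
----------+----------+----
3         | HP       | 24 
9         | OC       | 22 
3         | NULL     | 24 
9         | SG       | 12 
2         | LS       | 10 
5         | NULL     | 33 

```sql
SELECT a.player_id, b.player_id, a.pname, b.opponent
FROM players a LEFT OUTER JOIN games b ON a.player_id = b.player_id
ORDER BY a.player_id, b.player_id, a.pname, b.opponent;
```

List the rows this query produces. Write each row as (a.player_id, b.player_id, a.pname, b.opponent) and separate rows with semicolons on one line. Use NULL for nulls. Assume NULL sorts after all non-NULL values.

(1, NULL, NULL, NULL); (4, NULL, Xin, NULL); (7, NULL, Ivan, NULL); (9, 9, Omar, OC); (9, 9, Omar, SG); (9, 9, Pia, OC); (9, 9, Pia, SG)

LEFT JOIN keeps every row from `players`; unmatched rows get NULL for `games`'s columns.
Matching on a.player_id = b.player_id.
- a[0] player_id=1 → no match; kept with NULLs on the b side.
- a[1] player_id=7 → no match; kept with NULLs on the b side.
- a[2] player_id=4 → no match; kept with NULLs on the b side.
- a[3] player_id=9 → 2 match(es) in b → 2 row(s).
- a[4] player_id=9 → 2 match(es) in b → 2 row(s).
After projecting and ordering:
a.player_id | b.player_id | a.pname | b.opponent
1 | NULL | NULL | NULL
4 | NULL | Xin | NULL
7 | NULL | Ivan | NULL
9 | 9 | Omar | OC
9 | 9 | Omar | SG
9 | 9 | Pia | OC
9 | 9 | Pia | SG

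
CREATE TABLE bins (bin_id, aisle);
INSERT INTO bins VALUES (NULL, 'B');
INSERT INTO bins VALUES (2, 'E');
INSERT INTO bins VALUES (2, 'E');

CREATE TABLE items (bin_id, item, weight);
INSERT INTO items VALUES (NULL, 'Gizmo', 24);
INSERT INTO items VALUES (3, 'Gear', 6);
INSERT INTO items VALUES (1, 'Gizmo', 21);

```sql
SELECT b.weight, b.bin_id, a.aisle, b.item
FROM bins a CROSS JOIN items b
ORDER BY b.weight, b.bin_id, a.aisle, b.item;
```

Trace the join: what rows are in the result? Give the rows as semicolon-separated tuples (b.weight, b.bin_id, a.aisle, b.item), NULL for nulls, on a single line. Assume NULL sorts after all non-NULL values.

CROSS JOIN pairs every row of `bins` with every row of `items`: 3 × 3 = 9 rows.
After projecting and ordering:
b.weight | b.bin_id | a.aisle | b.item
6 | 3 | B | Gear
6 | 3 | E | Gear
6 | 3 | E | Gear
21 | 1 | B | Gizmo
21 | 1 | E | Gizmo
21 | 1 | E | Gizmo
24 | NULL | B | Gizmo
24 | NULL | E | Gizmo
24 | NULL | E | Gizmo

(6, 3, B, Gear); (6, 3, E, Gear); (6, 3, E, Gear); (21, 1, B, Gizmo); (21, 1, E, Gizmo); (21, 1, E, Gizmo); (24, NULL, B, Gizmo); (24, NULL, E, Gizmo); (24, NULL, E, Gizmo)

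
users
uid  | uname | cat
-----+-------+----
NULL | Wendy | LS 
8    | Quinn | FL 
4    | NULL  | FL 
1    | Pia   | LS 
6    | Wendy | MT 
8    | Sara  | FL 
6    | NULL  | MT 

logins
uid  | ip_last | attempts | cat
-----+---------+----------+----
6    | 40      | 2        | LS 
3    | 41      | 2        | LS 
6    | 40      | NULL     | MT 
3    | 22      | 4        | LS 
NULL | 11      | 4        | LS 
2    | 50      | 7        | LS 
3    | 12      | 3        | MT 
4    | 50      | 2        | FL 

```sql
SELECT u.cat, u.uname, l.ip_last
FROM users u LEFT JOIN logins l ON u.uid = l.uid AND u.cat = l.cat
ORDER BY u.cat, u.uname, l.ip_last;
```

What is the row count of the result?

7

LEFT JOIN keeps every row from `users`; unmatched rows get NULL for `logins`'s columns.
Matching on u.uid = l.uid AND u.cat = l.cat. A NULL in a compared column never satisfies the condition.
Matched pairs: 3; unmatched u rows kept: 4.
Total: 3 matched + 4 padded = 7 rows.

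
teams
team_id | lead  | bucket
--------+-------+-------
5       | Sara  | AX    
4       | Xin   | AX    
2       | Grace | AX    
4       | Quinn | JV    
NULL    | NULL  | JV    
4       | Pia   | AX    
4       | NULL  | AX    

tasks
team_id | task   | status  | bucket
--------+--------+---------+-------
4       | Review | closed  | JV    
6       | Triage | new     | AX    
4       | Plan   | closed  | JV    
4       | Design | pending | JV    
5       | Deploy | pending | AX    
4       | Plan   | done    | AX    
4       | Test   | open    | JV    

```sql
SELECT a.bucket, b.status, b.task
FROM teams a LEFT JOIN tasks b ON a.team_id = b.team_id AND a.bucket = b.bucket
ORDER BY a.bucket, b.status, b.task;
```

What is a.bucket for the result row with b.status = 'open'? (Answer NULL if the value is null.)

LEFT JOIN keeps every row from `teams`; unmatched rows get NULL for `tasks`'s columns.
Matching on a.team_id = b.team_id AND a.bucket = b.bucket. A NULL in a compared column never satisfies the condition.
Matched pairs: 8; unmatched a rows kept: 2.

JV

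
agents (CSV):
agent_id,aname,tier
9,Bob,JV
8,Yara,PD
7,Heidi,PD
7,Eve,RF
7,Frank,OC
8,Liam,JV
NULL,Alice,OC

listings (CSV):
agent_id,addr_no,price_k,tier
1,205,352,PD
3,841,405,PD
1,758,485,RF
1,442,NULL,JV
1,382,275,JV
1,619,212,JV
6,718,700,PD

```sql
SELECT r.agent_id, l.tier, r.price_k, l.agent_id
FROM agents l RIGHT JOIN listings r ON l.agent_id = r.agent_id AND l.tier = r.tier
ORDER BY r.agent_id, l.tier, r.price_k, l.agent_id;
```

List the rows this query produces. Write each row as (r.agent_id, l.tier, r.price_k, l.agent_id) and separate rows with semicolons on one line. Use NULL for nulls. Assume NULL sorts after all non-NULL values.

(1, NULL, 212, NULL); (1, NULL, 275, NULL); (1, NULL, 352, NULL); (1, NULL, 485, NULL); (1, NULL, NULL, NULL); (3, NULL, 405, NULL); (6, NULL, 700, NULL)

RIGHT JOIN keeps every row from `listings`; unmatched rows get NULL for `agents`'s columns.
Matching on l.agent_id = r.agent_id AND l.tier = r.tier. A NULL in a compared column never satisfies the condition.
- l (agent_id=9, tier=JV) has no partner in r.
- l (agent_id=8, tier=PD) has no partner in r.
- l (agent_id=7, tier=PD) has no partner in r.
- l (agent_id=7, tier=RF) has no partner in r.
- l (agent_id=7, tier=OC) has no partner in r.
- l (agent_id=8, tier=JV) has no partner in r.
- l (agent_id=NULL, tier=OC) has no partner in r.
- 7 r row(s) had no l match → kept, l columns NULL.
After projecting and ordering:
r.agent_id | l.tier | r.price_k | l.agent_id
1 | NULL | 212 | NULL
1 | NULL | 275 | NULL
1 | NULL | 352 | NULL
1 | NULL | 485 | NULL
1 | NULL | NULL | NULL
3 | NULL | 405 | NULL
6 | NULL | 700 | NULL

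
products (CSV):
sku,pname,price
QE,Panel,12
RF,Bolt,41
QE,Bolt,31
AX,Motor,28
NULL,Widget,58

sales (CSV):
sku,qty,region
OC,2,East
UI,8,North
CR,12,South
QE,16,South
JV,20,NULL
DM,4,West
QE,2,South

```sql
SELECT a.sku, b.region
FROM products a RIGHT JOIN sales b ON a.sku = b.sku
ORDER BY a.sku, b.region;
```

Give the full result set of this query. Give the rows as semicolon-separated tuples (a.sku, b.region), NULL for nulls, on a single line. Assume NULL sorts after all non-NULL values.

RIGHT JOIN keeps every row from `sales`; unmatched rows get NULL for `products`'s columns.
Matching on a.sku = b.sku. A NULL in a compared column never satisfies the condition.
- a[0] sku=QE → 2 match(es) in b → 2 row(s).
- a[1] sku=RF → no match.
- a[2] sku=QE → 2 match(es) in b → 2 row(s).
- a[3] sku=AX → no match.
- a[4] sku=NULL → no match.
- plus 5 unmatched b row(s), each kept with NULL a columns.
After projecting and ordering:
a.sku | b.region
QE | South
QE | South
QE | South
QE | South
NULL | East
NULL | North
NULL | South
NULL | West
NULL | NULL

(QE, South); (QE, South); (QE, South); (QE, South); (NULL, East); (NULL, North); (NULL, South); (NULL, West); (NULL, NULL)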